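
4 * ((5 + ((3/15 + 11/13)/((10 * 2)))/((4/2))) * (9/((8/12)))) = 88209/325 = 271.41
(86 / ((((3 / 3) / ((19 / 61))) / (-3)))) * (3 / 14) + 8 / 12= -21205 / 1281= -16.55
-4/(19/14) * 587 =-32872/19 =-1730.11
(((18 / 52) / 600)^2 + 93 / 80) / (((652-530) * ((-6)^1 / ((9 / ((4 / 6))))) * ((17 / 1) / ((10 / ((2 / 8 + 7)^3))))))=-282906081 / 8548490834000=-0.00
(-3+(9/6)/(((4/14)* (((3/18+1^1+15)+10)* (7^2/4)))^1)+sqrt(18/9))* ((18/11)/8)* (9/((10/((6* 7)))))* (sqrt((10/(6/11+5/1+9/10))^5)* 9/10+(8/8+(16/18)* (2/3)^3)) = (-3279+1099* sqrt(2))* (109415054503+2646270000* sqrt(7799))/12310084633660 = -48.07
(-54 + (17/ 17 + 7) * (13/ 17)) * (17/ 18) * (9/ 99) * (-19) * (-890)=-625670/ 9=-69518.89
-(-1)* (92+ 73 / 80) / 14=7433 / 1120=6.64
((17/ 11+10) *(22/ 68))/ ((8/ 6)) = 381/ 136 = 2.80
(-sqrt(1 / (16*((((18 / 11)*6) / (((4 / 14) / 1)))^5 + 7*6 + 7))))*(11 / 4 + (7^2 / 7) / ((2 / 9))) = -0.00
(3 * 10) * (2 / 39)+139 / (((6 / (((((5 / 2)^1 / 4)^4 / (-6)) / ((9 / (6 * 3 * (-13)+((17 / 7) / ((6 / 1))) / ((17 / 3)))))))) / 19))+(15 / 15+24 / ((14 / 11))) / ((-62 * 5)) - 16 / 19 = 207410698194703 / 711314472960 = 291.59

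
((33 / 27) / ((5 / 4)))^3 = 85184 / 91125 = 0.93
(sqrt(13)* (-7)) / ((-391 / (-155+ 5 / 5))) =-1078* sqrt(13) / 391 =-9.94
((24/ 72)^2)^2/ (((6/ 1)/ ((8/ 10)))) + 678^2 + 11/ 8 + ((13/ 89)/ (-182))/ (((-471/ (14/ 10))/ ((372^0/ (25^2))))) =39020841389845949/ 84885975000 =459685.38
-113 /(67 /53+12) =-8.52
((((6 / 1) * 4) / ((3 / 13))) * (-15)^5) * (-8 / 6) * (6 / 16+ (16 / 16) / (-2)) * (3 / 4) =-9871875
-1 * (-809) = 809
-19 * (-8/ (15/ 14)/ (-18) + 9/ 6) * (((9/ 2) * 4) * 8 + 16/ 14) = -4990084/ 945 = -5280.51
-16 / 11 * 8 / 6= -64 / 33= -1.94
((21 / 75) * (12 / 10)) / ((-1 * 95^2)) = -42 / 1128125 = -0.00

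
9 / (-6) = -1.50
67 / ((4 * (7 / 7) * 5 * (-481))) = -67 / 9620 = -0.01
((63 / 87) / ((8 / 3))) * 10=315 / 116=2.72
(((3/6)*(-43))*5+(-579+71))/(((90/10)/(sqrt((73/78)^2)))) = -89863/1404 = -64.00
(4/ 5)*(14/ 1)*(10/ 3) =112/ 3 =37.33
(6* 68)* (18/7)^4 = 42830208/2401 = 17838.49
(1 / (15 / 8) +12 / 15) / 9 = 4 / 27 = 0.15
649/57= 11.39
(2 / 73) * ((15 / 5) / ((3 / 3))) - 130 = -9484 / 73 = -129.92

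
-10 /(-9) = 10 /9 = 1.11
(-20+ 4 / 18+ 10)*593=-52184 / 9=-5798.22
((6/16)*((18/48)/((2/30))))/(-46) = -0.05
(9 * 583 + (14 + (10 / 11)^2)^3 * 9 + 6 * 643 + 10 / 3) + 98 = 204823346227 / 5314683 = 38539.15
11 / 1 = 11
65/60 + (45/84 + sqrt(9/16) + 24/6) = 535/84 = 6.37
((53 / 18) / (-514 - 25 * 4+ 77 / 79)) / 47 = -4187 / 40970934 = -0.00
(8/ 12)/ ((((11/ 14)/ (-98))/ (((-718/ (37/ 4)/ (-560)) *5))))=-70364/ 1221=-57.63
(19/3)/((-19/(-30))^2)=300/19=15.79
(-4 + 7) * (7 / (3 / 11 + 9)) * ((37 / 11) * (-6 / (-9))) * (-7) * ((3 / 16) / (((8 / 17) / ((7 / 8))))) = -12.39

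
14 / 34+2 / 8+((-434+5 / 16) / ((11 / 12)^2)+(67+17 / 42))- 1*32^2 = -254353861 / 172788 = -1472.06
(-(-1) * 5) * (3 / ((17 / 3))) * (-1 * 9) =-405 / 17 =-23.82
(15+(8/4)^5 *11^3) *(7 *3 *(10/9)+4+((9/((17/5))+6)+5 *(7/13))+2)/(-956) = -574470181/316914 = -1812.70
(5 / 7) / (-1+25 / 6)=30 / 133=0.23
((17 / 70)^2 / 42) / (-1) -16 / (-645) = 69031 / 2949800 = 0.02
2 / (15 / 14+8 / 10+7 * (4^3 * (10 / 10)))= 0.00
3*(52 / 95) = 156 / 95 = 1.64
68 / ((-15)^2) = 68 / 225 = 0.30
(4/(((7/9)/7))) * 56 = 2016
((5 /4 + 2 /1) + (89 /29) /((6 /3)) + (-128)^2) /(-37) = -1901099 /4292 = -442.94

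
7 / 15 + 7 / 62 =539 / 930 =0.58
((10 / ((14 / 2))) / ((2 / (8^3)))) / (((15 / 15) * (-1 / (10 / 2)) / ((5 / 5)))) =-12800 / 7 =-1828.57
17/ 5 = 3.40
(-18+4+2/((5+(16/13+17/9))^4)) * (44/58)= -62714919974069/5905170312500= -10.62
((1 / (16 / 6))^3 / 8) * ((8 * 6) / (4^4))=81 / 65536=0.00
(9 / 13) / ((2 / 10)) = 45 / 13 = 3.46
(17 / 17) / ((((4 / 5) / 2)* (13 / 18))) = 45 / 13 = 3.46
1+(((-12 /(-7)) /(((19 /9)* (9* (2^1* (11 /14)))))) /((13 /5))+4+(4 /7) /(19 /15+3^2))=676015 /133133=5.08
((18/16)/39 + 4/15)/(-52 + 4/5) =-461/79872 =-0.01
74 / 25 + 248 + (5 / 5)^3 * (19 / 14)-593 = -119239 / 350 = -340.68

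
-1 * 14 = -14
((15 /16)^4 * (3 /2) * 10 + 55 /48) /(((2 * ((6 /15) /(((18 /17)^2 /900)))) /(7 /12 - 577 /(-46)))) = 1813967263 /6969884672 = 0.26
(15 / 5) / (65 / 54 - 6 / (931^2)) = 2.49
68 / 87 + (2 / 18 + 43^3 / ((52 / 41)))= 850816523 / 13572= 62689.10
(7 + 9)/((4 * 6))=2/3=0.67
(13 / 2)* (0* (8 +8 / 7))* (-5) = 0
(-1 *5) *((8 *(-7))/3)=280/3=93.33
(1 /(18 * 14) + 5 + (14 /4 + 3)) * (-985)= -2855515 /252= -11331.41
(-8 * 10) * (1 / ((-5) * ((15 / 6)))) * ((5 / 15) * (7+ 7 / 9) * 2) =896 / 27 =33.19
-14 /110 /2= -7 /110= -0.06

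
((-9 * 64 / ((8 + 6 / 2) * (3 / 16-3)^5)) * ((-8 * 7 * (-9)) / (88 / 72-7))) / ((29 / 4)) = -3758096384 / 1049709375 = -3.58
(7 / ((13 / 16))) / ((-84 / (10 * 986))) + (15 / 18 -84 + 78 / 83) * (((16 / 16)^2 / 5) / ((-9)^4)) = -1011.28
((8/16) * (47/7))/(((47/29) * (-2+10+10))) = 29/252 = 0.12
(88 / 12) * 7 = 154 / 3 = 51.33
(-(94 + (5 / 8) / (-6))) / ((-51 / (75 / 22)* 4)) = 112675 / 71808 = 1.57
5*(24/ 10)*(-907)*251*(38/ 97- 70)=18445680768/ 97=190161657.40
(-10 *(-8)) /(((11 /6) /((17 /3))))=2720 /11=247.27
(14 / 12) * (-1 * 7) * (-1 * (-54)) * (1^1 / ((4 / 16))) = -1764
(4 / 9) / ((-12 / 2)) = -2 / 27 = -0.07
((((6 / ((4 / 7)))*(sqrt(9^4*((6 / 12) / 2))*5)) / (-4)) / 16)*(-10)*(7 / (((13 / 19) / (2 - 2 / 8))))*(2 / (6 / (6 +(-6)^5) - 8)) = -51270053625 / 34481408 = -1486.89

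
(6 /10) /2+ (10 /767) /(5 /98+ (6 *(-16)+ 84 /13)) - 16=-1056056641 /67264130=-15.70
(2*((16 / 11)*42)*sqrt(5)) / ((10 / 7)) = 4704*sqrt(5) / 55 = 191.24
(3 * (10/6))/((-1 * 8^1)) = -5/8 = -0.62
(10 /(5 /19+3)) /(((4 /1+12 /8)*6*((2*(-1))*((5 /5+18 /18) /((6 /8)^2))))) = -285 /21824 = -0.01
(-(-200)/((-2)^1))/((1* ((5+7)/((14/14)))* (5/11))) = -55/3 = -18.33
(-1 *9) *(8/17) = -72/17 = -4.24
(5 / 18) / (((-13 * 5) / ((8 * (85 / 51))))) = -20 / 351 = -0.06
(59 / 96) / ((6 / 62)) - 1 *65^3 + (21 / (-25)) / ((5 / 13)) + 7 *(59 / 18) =-9885523999 / 36000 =-274597.89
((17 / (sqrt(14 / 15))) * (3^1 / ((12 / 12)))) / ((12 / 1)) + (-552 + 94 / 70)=-19273 / 35 + 17 * sqrt(210) / 56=-546.26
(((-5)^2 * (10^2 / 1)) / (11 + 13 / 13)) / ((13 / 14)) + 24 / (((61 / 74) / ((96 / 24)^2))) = 1641974 / 2379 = 690.20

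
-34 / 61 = -0.56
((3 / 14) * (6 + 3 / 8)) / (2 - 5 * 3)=-153 / 1456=-0.11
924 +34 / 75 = 69334 / 75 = 924.45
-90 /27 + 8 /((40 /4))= -38 /15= -2.53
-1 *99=-99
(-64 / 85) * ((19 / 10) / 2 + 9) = -3184 / 425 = -7.49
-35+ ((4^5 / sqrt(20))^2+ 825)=266094 / 5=53218.80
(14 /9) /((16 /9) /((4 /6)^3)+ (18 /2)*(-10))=-1 /54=-0.02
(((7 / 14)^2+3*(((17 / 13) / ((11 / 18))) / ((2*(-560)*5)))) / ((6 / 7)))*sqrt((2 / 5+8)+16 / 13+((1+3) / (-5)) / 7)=99641*sqrt(78806) / 31231200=0.90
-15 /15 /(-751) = 0.00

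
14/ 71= 0.20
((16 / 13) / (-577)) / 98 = -8 / 367549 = -0.00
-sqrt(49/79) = -7 * sqrt(79)/79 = -0.79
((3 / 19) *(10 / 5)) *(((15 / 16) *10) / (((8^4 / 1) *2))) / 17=225 / 10584064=0.00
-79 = -79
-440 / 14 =-220 / 7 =-31.43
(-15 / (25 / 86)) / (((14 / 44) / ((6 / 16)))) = -4257 / 70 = -60.81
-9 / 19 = -0.47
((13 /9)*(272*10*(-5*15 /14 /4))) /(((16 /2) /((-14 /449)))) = 27625 /1347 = 20.51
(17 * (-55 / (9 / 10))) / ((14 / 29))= -135575 / 63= -2151.98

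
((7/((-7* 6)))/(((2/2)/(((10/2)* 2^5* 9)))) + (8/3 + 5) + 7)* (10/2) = -3380/3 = -1126.67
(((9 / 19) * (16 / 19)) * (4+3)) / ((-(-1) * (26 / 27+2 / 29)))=98658 / 36461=2.71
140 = 140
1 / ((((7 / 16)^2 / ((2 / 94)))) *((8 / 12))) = 384 / 2303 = 0.17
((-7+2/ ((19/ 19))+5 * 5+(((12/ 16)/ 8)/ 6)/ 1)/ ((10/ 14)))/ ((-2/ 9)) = -80703/ 640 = -126.10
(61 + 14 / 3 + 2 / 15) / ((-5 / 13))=-4277 / 25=-171.08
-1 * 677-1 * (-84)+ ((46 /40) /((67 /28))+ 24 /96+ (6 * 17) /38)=-15010839 /25460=-589.59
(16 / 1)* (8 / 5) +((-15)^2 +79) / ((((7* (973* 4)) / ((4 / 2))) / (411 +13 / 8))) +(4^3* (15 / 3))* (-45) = -489206597 / 34055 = -14365.19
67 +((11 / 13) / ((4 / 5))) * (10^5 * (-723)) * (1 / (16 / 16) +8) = -8947124129 / 13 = -688240317.62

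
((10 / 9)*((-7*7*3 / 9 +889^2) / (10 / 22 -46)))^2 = 68016921664291600 / 182979729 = 371718342.99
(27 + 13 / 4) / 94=0.32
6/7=0.86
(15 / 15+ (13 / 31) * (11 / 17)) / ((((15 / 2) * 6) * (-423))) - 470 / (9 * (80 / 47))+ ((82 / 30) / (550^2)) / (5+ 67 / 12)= -23647582254084083 / 770766076575000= -30.68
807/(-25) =-32.28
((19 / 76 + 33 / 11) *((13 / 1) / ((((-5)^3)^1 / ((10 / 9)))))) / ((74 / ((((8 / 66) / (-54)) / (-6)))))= -169 / 89010900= -0.00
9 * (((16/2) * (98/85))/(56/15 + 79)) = 21168/21097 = 1.00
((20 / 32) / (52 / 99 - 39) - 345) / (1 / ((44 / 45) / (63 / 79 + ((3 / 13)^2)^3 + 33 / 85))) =-19222271532068605 / 67570397450694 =-284.48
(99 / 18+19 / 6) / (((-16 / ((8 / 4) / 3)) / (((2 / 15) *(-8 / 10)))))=26 / 675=0.04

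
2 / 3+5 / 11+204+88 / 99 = 20395 / 99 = 206.01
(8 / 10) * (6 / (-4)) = -1.20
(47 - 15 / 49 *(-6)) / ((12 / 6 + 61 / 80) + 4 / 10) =191440 / 12397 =15.44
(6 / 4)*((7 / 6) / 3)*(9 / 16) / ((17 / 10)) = 105 / 544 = 0.19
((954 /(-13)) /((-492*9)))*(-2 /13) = -53 /20787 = -0.00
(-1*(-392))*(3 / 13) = 1176 / 13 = 90.46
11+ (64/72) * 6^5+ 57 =6980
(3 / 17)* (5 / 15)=1 / 17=0.06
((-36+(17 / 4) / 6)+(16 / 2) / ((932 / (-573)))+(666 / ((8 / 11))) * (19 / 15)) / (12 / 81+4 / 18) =281771343 / 93200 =3023.30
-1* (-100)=100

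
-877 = -877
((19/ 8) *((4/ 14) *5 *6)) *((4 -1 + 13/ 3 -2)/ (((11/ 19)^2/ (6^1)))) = 1646160/ 847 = 1943.52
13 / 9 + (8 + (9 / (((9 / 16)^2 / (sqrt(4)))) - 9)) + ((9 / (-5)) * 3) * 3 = 41.13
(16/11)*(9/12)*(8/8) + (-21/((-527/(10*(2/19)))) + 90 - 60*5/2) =-6483804/110143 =-58.87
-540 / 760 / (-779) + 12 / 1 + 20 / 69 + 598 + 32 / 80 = 6236795491 / 10212690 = 610.69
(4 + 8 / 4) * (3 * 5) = 90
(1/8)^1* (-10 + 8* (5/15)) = -11/12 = -0.92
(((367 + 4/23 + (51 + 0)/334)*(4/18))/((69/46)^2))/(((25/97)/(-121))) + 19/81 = -132476182769/7778025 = -17032.11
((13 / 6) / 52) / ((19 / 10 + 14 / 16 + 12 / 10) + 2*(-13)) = -5 / 2643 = -0.00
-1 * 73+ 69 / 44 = -71.43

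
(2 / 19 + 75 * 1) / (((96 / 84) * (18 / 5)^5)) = 31215625 / 287214336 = 0.11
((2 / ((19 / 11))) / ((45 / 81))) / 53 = 198 / 5035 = 0.04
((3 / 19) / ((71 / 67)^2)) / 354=4489 / 11301922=0.00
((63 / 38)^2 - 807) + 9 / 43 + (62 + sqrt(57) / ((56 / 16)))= -46074877 / 62092 + 2*sqrt(57) / 7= -739.88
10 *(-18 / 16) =-45 / 4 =-11.25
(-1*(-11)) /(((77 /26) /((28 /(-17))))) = -104 /17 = -6.12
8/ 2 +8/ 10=24/ 5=4.80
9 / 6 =3 / 2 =1.50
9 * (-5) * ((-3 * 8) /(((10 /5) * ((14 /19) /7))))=5130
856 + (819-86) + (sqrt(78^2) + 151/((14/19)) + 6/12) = 13107/7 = 1872.43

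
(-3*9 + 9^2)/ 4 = 27/ 2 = 13.50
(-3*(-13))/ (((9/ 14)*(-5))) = -182/ 15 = -12.13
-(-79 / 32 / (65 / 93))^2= -53978409 / 4326400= -12.48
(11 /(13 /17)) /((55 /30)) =102 /13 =7.85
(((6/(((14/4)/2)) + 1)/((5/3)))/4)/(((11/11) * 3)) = 31/140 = 0.22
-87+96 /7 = -513 /7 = -73.29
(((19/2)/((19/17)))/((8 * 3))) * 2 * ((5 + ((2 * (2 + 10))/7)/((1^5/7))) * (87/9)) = 14297/72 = 198.57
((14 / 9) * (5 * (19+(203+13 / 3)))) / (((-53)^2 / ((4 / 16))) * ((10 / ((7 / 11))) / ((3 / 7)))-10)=4753 / 1112337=0.00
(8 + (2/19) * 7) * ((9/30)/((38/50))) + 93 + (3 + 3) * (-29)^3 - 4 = -52793200/361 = -146241.55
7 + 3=10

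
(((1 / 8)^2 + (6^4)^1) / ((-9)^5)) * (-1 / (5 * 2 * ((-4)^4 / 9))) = 16589 / 214990848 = 0.00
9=9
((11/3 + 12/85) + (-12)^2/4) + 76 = 115.81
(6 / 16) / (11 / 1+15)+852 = 852.01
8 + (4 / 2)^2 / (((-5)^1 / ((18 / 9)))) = 32 / 5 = 6.40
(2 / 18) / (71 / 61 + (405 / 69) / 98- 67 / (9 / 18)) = -137494 / 164303343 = -0.00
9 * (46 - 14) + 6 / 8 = 1155 / 4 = 288.75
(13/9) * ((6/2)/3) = 13/9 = 1.44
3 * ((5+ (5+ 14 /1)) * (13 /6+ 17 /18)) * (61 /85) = 13664 /85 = 160.75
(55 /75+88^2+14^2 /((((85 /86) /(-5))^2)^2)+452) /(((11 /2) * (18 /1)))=171089389511 /124028685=1379.43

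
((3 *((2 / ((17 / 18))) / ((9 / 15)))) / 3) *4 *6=1440 / 17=84.71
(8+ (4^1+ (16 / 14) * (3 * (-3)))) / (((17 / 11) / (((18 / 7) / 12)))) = 198 / 833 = 0.24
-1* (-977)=977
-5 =-5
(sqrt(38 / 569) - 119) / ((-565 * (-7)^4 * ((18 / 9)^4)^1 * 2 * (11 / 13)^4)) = 485537 / 90795283040 - 28561 * sqrt(21622) / 361637612348320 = 0.00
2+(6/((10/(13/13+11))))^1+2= 56/5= 11.20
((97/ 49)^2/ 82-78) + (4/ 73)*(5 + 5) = -77.40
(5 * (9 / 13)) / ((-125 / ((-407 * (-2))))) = -7326 / 325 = -22.54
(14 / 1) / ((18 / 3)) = 7 / 3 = 2.33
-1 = -1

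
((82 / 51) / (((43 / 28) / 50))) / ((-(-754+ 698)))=2050 / 2193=0.93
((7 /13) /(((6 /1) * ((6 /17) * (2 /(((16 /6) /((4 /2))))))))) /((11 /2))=119 /3861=0.03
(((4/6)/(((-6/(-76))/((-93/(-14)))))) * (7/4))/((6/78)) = 7657/6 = 1276.17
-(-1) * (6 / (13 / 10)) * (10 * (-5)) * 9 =-27000 / 13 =-2076.92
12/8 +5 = 13/2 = 6.50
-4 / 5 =-0.80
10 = 10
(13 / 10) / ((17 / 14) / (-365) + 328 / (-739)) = -4909177 / 1688643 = -2.91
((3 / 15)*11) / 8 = 11 / 40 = 0.28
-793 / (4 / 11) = -8723 / 4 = -2180.75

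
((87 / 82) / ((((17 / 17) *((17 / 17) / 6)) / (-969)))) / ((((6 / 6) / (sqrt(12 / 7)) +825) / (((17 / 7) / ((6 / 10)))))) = -70940974500 / 2344070491 +14331510 *sqrt(21) / 2344070491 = -30.24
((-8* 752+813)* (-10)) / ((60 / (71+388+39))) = 431849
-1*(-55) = 55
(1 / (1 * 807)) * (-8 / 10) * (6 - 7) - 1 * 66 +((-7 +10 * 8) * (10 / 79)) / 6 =-6849083 / 106255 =-64.46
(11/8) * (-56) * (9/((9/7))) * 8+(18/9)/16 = -34495/8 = -4311.88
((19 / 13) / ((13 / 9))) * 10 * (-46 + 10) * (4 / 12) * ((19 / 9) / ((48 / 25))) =-45125 / 338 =-133.51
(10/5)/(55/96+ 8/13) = 2496/1483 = 1.68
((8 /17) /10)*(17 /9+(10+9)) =0.98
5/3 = 1.67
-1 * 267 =-267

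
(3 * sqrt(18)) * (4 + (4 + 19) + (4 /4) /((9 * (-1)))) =242 * sqrt(2) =342.24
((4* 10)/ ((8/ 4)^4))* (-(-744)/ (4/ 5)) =2325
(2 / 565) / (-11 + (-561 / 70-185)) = -28 / 1613753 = -0.00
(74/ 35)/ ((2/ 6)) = 222/ 35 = 6.34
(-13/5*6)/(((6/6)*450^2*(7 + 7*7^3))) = -13/406350000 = -0.00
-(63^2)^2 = -15752961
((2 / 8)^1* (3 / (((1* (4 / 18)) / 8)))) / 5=27 / 5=5.40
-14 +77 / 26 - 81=-2393 / 26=-92.04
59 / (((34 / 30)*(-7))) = -885 / 119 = -7.44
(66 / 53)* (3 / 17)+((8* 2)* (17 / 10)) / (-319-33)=28243 / 198220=0.14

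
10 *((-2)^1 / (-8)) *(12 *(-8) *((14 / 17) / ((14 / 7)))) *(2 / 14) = -240 / 17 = -14.12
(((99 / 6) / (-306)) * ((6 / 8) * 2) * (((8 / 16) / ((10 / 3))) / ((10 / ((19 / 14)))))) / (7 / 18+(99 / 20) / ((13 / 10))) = -73359 / 186972800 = -0.00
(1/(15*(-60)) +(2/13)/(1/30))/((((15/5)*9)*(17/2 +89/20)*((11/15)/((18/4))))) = 53987/666666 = 0.08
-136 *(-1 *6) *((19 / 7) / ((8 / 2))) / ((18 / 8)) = 246.10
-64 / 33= -1.94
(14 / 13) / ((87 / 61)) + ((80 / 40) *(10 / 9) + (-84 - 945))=-3481295 / 3393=-1026.02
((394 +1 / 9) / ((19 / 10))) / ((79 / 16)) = 567520 / 13509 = 42.01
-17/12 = -1.42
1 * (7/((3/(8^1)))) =56/3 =18.67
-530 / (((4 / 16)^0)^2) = -530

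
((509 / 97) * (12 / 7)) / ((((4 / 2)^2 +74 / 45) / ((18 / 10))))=247374 / 86233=2.87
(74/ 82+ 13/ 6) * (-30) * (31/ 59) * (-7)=819175/ 2419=338.64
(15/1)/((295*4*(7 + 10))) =3/4012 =0.00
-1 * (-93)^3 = 804357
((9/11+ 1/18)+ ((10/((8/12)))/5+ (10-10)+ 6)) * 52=50830/99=513.43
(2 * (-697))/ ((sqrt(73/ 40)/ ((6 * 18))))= -301104 * sqrt(730)/ 73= -111443.59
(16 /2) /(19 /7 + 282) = 56 /1993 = 0.03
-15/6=-5/2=-2.50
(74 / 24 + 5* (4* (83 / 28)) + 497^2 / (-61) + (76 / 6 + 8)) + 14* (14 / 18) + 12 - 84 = -61909243 / 15372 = -4027.40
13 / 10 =1.30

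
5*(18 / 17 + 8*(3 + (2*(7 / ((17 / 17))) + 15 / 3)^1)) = 15050 / 17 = 885.29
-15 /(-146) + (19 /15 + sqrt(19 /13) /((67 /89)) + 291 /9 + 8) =89 * sqrt(247) /871 + 30443 /730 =43.31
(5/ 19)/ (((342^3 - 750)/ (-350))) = -875/ 380008911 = -0.00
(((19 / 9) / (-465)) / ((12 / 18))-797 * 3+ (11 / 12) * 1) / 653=-13336703 / 3643740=-3.66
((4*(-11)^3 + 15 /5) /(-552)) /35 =5321 /19320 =0.28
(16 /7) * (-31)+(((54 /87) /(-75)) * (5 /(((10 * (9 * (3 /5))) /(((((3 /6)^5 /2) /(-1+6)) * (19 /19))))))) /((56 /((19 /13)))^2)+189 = 26147532902039 /221321318400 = 118.14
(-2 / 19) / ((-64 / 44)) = 11 / 152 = 0.07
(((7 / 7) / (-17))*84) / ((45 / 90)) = -168 / 17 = -9.88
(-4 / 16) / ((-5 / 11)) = 11 / 20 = 0.55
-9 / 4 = -2.25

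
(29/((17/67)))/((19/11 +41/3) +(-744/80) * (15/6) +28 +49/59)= 15132084/2776933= 5.45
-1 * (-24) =24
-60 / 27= -20 / 9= -2.22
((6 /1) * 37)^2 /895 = 49284 /895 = 55.07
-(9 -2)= -7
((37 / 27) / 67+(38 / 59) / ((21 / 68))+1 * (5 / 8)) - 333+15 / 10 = -1965031235 / 5976936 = -328.77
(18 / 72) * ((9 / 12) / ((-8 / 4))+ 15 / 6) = 17 / 32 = 0.53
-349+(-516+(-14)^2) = -669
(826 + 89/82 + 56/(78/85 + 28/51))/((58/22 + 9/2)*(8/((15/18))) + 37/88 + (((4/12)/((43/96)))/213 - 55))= 142966677780/2302133231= 62.10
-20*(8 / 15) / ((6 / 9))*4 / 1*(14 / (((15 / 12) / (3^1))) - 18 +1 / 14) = -35104 / 35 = -1002.97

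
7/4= 1.75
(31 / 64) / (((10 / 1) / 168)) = 8.14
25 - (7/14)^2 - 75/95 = 1821/76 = 23.96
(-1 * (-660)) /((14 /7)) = 330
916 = 916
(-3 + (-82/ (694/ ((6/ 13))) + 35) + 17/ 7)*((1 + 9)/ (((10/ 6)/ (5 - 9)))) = -26050296/ 31577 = -824.98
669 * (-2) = -1338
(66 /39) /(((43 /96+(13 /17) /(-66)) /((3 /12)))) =32912 /33943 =0.97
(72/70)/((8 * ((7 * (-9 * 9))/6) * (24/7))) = -1/2520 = -0.00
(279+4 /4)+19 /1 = 299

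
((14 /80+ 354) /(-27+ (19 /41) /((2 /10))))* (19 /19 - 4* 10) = 22653033 /40480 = 559.61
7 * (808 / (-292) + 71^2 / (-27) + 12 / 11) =-28589855 / 21681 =-1318.66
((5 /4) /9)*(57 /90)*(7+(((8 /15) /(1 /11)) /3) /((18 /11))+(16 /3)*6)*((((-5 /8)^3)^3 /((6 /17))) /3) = -2053951953125 /42268920643584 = -0.05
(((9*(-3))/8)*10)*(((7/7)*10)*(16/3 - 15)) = 6525/2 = 3262.50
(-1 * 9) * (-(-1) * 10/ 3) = -30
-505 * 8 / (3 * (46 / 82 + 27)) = -16564 / 339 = -48.86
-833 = -833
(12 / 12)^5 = 1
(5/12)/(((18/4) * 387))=5/20898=0.00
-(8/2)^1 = -4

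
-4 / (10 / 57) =-114 / 5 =-22.80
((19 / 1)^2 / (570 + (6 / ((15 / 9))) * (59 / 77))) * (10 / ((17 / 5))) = 3474625 / 1874352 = 1.85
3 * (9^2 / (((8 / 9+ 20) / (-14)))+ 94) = 11199 / 94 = 119.14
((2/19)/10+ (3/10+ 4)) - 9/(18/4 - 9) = 1199/190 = 6.31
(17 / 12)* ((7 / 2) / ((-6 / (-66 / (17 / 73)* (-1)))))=-5621 / 24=-234.21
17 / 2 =8.50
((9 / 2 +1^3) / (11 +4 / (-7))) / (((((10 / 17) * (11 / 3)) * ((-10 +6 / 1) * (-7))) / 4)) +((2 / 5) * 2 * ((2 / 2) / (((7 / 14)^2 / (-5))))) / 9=-22901 / 13140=-1.74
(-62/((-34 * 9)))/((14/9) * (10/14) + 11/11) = 31/323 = 0.10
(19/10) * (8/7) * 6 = 456/35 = 13.03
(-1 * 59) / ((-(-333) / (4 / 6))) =-118 / 999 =-0.12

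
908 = 908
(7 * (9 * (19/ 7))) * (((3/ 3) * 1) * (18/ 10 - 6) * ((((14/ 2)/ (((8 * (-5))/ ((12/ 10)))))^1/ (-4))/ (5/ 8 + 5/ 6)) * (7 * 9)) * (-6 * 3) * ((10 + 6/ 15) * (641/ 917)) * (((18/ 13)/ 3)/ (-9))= -4474759464/ 409375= -10930.71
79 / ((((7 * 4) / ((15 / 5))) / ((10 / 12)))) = 395 / 56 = 7.05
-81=-81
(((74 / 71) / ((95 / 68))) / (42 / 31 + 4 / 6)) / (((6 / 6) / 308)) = 36034152 / 317015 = 113.67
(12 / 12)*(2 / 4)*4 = 2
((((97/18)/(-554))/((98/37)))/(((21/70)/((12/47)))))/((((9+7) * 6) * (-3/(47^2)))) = 843415/35181216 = 0.02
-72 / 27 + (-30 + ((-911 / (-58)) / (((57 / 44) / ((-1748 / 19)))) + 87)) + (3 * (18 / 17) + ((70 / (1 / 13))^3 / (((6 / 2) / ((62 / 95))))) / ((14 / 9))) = 2961439708595 / 28101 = 105385563.10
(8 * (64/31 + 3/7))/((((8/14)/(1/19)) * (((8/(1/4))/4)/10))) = 2705/1178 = 2.30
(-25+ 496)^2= 221841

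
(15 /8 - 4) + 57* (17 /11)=7565 /88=85.97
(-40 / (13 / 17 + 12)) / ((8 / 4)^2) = -170 / 217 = -0.78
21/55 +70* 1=3871/55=70.38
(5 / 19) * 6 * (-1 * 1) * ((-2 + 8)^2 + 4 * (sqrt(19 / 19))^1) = -1200 / 19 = -63.16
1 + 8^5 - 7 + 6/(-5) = 163804/5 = 32760.80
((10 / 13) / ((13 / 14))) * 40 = 5600 / 169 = 33.14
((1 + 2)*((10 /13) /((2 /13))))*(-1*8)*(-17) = 2040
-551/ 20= -27.55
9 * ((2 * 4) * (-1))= -72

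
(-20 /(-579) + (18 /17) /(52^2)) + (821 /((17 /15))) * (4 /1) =38561586971 /13307736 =2897.68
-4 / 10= -2 / 5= -0.40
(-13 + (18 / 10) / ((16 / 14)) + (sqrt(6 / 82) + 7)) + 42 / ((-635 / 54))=-40623 / 5080 + sqrt(123) / 41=-7.73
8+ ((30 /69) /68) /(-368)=2302203 /287776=8.00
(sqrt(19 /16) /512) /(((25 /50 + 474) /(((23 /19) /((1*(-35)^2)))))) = 23*sqrt(19) /22618086400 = 0.00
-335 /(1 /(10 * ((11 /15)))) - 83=-2539.67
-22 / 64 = -11 / 32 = -0.34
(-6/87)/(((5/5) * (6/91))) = -91/87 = -1.05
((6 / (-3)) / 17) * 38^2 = -2888 / 17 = -169.88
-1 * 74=-74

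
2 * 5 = 10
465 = 465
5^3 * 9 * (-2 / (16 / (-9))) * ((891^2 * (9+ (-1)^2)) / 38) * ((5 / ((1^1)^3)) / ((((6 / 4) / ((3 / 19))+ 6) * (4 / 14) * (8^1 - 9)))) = -1406657896875 / 4712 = -298526718.35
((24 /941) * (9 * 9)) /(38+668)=972 /332173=0.00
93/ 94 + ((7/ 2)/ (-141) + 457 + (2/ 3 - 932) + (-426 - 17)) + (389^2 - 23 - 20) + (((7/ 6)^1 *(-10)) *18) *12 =20845670/ 141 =147841.63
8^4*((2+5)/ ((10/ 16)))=229376/ 5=45875.20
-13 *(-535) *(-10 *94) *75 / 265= -98065500 / 53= -1850292.45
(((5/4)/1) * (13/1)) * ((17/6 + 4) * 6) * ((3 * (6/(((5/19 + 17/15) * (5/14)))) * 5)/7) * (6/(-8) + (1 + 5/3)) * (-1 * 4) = -131676.44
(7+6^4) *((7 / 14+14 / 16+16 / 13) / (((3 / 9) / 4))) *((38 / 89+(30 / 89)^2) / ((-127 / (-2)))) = 4536089598 / 13077571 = 346.86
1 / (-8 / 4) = -0.50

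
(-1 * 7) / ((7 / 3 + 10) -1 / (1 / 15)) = 21 / 8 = 2.62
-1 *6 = -6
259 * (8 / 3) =2072 / 3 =690.67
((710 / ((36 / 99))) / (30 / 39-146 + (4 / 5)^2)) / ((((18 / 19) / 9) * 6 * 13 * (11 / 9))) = -168625 / 125312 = -1.35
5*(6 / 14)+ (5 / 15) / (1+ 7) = 367 / 168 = 2.18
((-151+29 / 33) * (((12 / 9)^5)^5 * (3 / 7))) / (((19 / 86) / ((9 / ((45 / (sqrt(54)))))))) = -479682899910858899456 * sqrt(6) / 2065972059358515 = -568729.06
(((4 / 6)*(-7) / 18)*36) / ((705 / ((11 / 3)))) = -308 / 6345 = -0.05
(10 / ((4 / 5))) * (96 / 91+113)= 259475 / 182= 1425.69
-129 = -129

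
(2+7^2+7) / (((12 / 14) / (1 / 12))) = 5.64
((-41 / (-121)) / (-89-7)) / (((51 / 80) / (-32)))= 3280 / 18513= 0.18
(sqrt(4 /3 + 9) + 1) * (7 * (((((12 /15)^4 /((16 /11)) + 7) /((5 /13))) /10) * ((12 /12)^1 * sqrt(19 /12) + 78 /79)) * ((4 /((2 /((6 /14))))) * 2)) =19721 * (3 + sqrt(93)) * (468 + 79 * sqrt(57)) /1234375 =215.02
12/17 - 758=-12874/17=-757.29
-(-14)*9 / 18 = 7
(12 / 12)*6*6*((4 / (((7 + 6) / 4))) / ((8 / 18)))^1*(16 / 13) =20736 / 169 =122.70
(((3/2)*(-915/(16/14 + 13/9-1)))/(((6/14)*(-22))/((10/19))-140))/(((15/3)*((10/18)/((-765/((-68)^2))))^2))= 1588477149/16356382720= 0.10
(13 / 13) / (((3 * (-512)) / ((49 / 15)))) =-49 / 23040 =-0.00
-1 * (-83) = 83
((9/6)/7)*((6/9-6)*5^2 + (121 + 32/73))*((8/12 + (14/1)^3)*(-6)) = 21449570/511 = 41975.68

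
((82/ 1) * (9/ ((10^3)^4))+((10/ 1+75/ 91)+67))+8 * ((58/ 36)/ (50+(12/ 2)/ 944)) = 78.08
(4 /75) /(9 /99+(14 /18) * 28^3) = 132 /42257825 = 0.00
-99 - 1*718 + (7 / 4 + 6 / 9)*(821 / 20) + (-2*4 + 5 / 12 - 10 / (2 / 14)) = -190891 / 240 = -795.38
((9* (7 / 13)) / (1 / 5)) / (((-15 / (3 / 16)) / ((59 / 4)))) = -3717 / 832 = -4.47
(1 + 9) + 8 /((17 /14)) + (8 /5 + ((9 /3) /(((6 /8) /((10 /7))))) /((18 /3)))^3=33.22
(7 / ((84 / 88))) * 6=44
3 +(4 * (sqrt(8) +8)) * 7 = 56 * sqrt(2) +227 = 306.20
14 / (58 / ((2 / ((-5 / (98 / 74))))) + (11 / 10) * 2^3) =-3430 / 24669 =-0.14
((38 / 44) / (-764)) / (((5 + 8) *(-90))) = 19 / 19665360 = 0.00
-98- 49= -147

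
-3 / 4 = -0.75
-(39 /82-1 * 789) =64659 /82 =788.52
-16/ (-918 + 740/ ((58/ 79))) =-29/ 163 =-0.18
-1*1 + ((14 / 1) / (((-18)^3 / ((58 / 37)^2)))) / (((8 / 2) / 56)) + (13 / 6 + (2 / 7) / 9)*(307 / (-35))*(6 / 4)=-29348479633 / 978040980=-30.01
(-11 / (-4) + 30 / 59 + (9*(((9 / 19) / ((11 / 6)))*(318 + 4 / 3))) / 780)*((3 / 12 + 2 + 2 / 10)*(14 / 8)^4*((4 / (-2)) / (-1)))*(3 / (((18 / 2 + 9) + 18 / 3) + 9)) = 17.59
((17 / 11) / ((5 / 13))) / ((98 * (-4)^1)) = -221 / 21560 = -0.01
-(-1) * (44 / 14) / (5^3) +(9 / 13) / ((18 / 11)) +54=1238697 / 22750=54.45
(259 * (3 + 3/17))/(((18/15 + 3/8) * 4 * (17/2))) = 4440/289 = 15.36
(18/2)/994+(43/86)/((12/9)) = 1527/3976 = 0.38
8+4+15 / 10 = 27 / 2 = 13.50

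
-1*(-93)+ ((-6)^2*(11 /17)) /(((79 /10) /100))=520899 /1343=387.86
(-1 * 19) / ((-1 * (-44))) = -19 / 44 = -0.43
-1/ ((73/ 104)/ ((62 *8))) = -51584/ 73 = -706.63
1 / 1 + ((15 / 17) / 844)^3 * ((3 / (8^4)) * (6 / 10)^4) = 60492851449698721 / 60492851449692160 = 1.00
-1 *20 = -20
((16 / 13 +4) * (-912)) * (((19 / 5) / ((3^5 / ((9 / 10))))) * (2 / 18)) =-196384 / 26325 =-7.46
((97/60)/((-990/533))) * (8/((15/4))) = -206804/111375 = -1.86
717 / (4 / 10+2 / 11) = 39435 / 32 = 1232.34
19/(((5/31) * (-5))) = -589/25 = -23.56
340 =340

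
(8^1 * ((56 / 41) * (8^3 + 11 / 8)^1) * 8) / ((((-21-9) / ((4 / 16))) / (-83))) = 31039.57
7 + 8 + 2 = 17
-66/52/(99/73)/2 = -73/156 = -0.47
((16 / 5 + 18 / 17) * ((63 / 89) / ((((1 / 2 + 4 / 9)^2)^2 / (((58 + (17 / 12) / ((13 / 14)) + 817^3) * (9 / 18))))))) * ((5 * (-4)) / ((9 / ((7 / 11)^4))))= -376512717.09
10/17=0.59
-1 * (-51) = 51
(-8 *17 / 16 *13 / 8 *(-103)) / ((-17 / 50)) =-33475 / 8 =-4184.38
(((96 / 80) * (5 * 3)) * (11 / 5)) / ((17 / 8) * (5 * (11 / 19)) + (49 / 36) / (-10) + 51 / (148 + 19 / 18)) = 90841014 / 14583559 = 6.23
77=77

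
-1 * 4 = -4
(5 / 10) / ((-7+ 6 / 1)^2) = 1 / 2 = 0.50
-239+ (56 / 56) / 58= -13861 / 58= -238.98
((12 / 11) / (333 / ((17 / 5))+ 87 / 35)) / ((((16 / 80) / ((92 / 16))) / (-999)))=-2972025 / 9526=-311.99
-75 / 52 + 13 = 601 / 52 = 11.56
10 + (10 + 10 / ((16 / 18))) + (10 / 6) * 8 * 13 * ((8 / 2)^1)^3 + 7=133579 / 12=11131.58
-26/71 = -0.37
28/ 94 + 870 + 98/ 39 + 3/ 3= 873.81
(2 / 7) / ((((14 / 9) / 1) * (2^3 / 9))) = 81 / 392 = 0.21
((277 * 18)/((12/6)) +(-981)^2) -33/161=155341461/161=964853.80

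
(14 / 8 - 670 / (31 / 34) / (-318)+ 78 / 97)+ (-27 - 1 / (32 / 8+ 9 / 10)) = -2093404525 / 93710148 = -22.34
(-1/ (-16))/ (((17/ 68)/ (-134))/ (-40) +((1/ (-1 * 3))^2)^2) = 108540/ 21521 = 5.04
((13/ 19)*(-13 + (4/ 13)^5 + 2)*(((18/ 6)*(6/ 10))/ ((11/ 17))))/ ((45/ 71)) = -4928421193/ 149231225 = -33.03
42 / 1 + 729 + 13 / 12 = 9265 / 12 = 772.08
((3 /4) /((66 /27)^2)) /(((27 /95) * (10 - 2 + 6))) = 855 /27104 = 0.03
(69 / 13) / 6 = 23 / 26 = 0.88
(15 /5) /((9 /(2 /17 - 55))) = -311 /17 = -18.29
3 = 3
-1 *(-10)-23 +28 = 15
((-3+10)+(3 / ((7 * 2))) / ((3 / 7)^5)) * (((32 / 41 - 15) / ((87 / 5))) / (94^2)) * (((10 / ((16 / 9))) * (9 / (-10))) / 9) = 10304525 / 9077187456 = 0.00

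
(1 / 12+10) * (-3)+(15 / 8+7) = -171 / 8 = -21.38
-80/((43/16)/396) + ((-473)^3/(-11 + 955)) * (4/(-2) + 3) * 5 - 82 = -23233943919/40592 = -572377.41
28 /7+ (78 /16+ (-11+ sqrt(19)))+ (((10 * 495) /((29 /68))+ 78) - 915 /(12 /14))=sqrt(19)+ 2462743 /232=10619.63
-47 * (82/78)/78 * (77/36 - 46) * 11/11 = 27.78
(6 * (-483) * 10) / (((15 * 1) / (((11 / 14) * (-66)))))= 100188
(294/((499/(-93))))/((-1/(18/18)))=54.79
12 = 12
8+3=11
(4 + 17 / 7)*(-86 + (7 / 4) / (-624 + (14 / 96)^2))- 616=-11763009194 / 10063529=-1168.88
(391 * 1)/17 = 23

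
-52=-52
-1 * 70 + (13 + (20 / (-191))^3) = -397176647 / 6967871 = -57.00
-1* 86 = -86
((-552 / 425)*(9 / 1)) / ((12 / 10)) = -9.74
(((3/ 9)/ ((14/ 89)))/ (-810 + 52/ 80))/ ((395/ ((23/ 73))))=-0.00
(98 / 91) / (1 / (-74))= -1036 / 13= -79.69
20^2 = 400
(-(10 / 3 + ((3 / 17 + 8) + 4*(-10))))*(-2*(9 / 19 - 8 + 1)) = 360344 / 969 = 371.87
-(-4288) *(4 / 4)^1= 4288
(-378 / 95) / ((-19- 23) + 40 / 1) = 189 / 95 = 1.99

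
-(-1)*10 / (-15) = -2 / 3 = -0.67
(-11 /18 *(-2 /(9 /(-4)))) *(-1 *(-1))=-44 /81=-0.54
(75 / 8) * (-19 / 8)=-1425 / 64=-22.27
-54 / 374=-27 / 187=-0.14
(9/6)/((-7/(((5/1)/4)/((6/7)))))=-5/16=-0.31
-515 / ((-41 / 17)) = 8755 / 41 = 213.54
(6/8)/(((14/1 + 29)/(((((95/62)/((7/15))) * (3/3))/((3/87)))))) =123975/74648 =1.66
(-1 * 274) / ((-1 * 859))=274 / 859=0.32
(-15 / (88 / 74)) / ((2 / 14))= -3885 / 44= -88.30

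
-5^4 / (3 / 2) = -1250 / 3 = -416.67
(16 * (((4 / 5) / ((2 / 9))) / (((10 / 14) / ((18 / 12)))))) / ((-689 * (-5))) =3024 / 86125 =0.04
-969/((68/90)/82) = -105165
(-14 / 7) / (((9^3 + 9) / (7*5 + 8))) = -43 / 369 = -0.12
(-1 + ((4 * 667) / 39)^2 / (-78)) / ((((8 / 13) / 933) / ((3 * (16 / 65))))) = -2250664082 / 32955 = -68295.07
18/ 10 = 9/ 5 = 1.80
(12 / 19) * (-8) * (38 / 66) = -32 / 11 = -2.91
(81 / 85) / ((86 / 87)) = 7047 / 7310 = 0.96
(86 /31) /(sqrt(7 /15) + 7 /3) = 645 /496- 129 * sqrt(105) /3472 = 0.92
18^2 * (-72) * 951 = -22184928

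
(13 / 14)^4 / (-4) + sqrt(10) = -28561 / 153664 + sqrt(10) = 2.98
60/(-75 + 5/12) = -144/179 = -0.80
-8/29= -0.28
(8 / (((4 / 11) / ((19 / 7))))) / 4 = 209 / 14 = 14.93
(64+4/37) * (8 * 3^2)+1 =170821/37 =4616.78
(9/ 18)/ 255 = 1/ 510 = 0.00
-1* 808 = -808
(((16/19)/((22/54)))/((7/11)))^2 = 10.55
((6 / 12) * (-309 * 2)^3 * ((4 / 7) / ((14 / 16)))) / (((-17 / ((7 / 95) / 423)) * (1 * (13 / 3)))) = 1258821504 / 6907355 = 182.24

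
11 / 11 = 1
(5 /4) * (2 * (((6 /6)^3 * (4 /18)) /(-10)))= -1 /18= -0.06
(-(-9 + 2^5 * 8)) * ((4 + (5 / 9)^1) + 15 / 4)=-73853 / 36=-2051.47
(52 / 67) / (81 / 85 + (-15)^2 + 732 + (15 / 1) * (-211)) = -4420 / 12569133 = -0.00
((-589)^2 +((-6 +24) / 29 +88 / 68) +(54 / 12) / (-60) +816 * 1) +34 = 6858080401 / 19720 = 347772.84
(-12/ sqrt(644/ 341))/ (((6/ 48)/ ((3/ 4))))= -36 * sqrt(54901)/ 161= -52.39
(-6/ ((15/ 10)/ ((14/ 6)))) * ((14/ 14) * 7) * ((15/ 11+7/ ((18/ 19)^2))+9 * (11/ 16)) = -10723013/ 10692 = -1002.90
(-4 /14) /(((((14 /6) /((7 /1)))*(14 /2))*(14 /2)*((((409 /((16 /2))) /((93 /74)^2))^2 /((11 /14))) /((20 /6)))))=-32914288440 /752741174504641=-0.00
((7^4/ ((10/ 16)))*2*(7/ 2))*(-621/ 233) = -71671.40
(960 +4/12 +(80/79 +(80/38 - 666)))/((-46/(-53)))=70989419/207138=342.72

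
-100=-100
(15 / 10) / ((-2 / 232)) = -174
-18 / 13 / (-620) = 9 / 4030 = 0.00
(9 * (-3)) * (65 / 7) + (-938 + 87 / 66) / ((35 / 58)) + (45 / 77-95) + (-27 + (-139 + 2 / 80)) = -907861 / 440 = -2063.32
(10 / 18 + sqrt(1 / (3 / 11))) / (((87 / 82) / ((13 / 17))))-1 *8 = -101158 / 13311 + 1066 *sqrt(33) / 4437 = -6.22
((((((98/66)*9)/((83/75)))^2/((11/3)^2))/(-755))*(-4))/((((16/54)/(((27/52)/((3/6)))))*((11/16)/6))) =3827969523000/2177909905457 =1.76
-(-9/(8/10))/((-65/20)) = -45/13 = -3.46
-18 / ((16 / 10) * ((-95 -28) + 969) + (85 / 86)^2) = -0.01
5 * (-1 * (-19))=95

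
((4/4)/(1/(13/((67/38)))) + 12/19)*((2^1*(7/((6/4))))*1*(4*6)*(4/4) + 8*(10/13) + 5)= 1882.34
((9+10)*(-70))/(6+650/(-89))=59185/58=1020.43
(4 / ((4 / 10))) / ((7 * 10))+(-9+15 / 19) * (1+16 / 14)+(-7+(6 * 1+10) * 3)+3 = 3531 / 133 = 26.55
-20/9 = -2.22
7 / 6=1.17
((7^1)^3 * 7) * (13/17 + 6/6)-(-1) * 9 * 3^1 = 4264.06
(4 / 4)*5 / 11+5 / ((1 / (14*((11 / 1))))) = 8475 / 11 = 770.45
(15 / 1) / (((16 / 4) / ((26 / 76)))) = 195 / 152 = 1.28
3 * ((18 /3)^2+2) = 114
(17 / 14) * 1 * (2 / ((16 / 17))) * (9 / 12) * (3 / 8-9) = -59823 / 3584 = -16.69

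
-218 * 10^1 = -2180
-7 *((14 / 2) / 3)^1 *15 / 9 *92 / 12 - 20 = -6175 / 27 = -228.70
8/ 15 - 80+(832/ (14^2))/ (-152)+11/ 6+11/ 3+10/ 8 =-72.74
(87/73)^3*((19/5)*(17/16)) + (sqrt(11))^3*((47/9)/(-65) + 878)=212696469/31121360 + 5649413*sqrt(11)/585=32035.87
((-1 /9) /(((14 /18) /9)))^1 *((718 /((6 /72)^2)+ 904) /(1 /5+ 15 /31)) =-72746460 /371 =-196082.10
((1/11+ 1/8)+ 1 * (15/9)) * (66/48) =497/192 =2.59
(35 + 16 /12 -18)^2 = 3025 /9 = 336.11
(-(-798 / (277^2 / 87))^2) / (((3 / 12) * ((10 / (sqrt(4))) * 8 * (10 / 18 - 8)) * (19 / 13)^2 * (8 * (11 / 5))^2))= 25384950045 / 1527317147141984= 0.00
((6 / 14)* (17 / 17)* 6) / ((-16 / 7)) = -9 / 8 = -1.12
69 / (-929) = -69 / 929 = -0.07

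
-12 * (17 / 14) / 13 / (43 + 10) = -0.02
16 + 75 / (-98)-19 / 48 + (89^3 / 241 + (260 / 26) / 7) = 1667307989 / 566832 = 2941.45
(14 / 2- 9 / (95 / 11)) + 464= 44646 / 95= 469.96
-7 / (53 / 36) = -252 / 53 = -4.75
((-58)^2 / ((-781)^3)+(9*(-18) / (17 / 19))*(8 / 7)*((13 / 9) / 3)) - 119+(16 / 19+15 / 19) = -233728007324998 / 1077094142201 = -217.00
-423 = -423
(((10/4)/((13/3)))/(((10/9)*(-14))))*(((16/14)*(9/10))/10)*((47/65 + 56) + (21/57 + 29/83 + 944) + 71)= -13356562311/3264784250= -4.09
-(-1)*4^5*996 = 1019904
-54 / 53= -1.02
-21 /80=-0.26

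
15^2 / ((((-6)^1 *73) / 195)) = -14625 / 146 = -100.17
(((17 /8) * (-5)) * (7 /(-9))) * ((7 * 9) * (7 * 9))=262395 /8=32799.38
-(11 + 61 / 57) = -688 / 57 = -12.07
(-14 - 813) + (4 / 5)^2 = -826.36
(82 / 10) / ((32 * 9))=0.03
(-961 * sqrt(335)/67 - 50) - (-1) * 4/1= -961 * sqrt(335)/67 - 46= -308.53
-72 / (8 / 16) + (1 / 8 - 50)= -1551 / 8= -193.88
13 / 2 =6.50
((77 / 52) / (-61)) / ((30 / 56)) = -539 / 11895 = -0.05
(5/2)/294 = 5/588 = 0.01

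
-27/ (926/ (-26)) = 351/ 463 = 0.76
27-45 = -18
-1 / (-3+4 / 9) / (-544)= -9 / 12512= -0.00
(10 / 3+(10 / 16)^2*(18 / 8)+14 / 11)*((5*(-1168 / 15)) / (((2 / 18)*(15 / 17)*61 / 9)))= -172512651 / 53680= -3213.72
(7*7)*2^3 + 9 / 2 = 793 / 2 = 396.50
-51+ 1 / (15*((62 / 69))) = -15787 / 310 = -50.93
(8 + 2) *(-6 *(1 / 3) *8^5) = -655360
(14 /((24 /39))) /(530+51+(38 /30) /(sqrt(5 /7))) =8497125 /217002056 - 3705 * sqrt(35) /217002056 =0.04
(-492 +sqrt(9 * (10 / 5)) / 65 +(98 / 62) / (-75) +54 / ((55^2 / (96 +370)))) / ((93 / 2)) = -272155154 / 26163225 +2 * sqrt(2) / 2015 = -10.40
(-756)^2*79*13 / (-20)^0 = 586967472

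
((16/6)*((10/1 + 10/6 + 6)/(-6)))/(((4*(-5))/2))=106/135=0.79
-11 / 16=-0.69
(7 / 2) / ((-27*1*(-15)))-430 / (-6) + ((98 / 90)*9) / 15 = 292931 / 4050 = 72.33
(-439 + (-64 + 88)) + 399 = -16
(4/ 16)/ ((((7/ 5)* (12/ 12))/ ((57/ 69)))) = 95/ 644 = 0.15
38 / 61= 0.62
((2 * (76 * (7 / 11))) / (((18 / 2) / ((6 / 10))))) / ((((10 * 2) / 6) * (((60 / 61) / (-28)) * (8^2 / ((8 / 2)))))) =-56791 / 16500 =-3.44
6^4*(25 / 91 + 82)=9703152 / 91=106628.04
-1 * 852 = -852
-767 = -767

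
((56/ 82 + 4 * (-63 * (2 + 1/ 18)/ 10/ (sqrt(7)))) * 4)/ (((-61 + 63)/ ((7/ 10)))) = 196/ 205- 259 * sqrt(7)/ 25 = -26.45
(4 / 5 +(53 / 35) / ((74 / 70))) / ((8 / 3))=0.84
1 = 1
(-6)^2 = 36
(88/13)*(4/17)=352/221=1.59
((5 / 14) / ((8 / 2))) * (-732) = -915 / 14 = -65.36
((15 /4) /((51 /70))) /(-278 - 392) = -35 /4556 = -0.01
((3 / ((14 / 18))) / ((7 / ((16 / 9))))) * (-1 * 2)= -96 / 49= -1.96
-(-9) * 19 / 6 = 57 / 2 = 28.50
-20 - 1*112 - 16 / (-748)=-24680 / 187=-131.98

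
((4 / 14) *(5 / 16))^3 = 125 / 175616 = 0.00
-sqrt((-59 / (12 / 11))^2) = -54.08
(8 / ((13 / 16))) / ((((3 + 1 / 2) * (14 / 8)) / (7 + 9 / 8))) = 640 / 49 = 13.06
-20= -20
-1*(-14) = 14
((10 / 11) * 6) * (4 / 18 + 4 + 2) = 1120 / 33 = 33.94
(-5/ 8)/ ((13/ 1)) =-5/ 104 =-0.05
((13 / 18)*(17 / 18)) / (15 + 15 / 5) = 221 / 5832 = 0.04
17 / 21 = 0.81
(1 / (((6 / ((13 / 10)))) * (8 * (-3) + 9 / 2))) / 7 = -1 / 630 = -0.00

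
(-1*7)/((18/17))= -119/18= -6.61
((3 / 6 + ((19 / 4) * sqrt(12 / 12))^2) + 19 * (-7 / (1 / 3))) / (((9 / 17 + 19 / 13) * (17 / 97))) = -1516983 / 1408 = -1077.40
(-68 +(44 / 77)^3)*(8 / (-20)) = 9304 / 343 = 27.13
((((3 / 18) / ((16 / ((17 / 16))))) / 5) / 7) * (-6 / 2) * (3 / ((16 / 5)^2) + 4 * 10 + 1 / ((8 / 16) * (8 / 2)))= -177531 / 4587520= -0.04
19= 19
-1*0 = 0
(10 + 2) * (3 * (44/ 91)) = 1584/ 91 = 17.41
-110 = -110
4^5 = 1024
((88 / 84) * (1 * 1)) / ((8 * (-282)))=-11 / 23688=-0.00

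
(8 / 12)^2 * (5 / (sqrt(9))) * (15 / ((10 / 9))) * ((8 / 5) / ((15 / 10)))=32 / 3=10.67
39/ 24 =13/ 8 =1.62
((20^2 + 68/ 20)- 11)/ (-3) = -654/ 5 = -130.80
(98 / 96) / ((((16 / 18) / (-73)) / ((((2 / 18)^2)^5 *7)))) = -25039 / 148769467776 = -0.00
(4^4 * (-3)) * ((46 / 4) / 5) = -8832 / 5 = -1766.40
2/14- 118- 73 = -1336/7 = -190.86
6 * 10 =60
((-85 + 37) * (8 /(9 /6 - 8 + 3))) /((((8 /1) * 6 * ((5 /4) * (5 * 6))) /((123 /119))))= 1312 /20825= 0.06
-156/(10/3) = -234/5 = -46.80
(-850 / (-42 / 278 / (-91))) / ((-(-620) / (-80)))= 66062.37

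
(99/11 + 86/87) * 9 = 2607/29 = 89.90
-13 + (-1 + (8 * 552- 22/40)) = 88029/20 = 4401.45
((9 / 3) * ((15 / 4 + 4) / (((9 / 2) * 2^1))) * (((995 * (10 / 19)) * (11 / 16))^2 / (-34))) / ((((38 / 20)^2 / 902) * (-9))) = 273427.83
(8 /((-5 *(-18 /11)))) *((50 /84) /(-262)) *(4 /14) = -110 /173313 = -0.00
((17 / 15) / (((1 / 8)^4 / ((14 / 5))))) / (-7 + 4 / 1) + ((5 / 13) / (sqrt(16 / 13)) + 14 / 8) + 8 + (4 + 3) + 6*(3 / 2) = -3876217 / 900 + 5*sqrt(13) / 52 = -4306.56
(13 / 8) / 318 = 13 / 2544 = 0.01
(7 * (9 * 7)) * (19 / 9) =931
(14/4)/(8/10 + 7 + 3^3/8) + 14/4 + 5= 7879/894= 8.81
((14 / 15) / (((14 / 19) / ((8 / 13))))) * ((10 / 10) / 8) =19 / 195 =0.10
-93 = -93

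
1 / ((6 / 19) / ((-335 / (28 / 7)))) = -265.21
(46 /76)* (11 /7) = 253 /266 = 0.95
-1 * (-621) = 621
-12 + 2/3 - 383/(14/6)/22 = -8683/462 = -18.79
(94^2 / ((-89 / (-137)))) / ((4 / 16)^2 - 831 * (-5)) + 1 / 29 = 567603657 / 171587461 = 3.31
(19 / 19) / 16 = 1 / 16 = 0.06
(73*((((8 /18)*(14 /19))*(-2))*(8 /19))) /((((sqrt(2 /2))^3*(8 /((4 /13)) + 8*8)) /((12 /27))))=-130816 /1315845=-0.10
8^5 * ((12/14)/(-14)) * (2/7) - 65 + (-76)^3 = -150787671/343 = -439614.20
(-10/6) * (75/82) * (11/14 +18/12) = -1000/287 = -3.48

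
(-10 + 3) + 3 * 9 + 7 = 27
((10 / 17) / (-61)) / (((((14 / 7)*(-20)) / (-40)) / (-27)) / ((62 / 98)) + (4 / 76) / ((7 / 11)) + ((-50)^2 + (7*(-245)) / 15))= -1113210 / 275403856093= -0.00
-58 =-58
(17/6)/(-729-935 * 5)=-17/32424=-0.00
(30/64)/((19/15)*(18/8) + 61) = 75/10216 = 0.01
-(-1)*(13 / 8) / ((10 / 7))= 91 / 80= 1.14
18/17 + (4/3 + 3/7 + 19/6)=1425/238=5.99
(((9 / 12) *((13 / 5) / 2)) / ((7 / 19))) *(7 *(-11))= -8151 / 40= -203.78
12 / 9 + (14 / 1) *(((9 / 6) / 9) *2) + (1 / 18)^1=109 / 18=6.06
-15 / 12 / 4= -5 / 16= -0.31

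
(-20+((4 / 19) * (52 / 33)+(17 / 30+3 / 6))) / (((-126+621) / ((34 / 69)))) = -0.02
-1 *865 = -865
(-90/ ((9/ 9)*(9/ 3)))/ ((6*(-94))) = 5/ 94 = 0.05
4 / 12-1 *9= -26 / 3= -8.67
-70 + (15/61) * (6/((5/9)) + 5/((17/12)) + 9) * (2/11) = -786592/11407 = -68.96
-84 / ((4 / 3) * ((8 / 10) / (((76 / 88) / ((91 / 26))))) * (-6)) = 285 / 88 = 3.24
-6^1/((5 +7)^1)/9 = -1/18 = -0.06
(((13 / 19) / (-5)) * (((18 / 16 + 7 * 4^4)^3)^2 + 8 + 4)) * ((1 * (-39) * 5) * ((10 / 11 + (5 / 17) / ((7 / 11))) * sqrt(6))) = 7930046386973805255259977342945 * sqrt(6) / 6519783424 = 2979327075985881251786.72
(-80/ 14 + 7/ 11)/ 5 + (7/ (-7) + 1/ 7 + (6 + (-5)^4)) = 34602/ 55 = 629.13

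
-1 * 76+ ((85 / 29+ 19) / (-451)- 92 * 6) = -8214248 / 13079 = -628.05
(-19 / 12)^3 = -3.97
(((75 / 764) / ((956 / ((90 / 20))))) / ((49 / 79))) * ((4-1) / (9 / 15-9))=-266625 / 1002086848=-0.00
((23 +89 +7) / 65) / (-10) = -119 / 650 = -0.18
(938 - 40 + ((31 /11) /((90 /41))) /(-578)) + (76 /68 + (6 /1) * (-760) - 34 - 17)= -2124014591 /572220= -3711.88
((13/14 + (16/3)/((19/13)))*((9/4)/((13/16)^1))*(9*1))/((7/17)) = 257958/931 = 277.08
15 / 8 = 1.88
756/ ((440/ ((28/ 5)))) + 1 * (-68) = -16054/ 275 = -58.38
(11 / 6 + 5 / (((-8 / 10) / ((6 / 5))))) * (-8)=45.33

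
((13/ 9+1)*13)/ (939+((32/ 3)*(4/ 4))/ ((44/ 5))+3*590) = 3146/ 268311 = 0.01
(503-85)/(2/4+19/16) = 6688/27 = 247.70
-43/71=-0.61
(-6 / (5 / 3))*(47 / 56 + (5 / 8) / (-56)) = -477 / 160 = -2.98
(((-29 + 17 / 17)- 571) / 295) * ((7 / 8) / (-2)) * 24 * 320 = 6822.51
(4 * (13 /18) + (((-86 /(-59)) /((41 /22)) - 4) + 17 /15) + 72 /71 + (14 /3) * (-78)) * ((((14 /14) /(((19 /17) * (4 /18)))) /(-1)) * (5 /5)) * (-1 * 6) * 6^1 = -856553477526 /16316155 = -52497.26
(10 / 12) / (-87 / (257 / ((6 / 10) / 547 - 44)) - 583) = -3514475 / 2395910796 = -0.00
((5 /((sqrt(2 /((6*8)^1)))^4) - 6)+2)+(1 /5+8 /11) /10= 1581851 /550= 2876.09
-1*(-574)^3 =189119224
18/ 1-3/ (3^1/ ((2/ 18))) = 161/ 9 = 17.89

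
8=8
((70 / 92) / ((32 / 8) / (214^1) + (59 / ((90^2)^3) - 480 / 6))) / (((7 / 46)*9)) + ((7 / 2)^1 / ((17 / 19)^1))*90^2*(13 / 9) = 3538626943232333170350 / 77317225325892679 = 45767.64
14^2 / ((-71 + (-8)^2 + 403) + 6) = 0.49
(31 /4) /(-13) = -31 /52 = -0.60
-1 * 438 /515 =-438 /515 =-0.85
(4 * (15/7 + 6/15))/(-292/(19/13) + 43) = -6764/104265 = -0.06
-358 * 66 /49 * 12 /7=-283536 /343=-826.64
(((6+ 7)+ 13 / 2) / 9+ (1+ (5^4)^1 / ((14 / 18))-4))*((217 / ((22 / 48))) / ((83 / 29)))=132792.05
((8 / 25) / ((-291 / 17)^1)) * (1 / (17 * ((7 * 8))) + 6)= -5713 / 50925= -0.11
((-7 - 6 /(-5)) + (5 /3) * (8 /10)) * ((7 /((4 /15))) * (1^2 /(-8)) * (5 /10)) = 469 /64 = 7.33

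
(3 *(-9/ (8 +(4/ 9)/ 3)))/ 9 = -81/ 220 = -0.37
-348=-348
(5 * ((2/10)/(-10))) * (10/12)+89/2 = 533/12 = 44.42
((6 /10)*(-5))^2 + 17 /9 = 98 /9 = 10.89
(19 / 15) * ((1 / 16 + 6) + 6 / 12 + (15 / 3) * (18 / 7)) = 2755 / 112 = 24.60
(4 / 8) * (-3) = -3 / 2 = -1.50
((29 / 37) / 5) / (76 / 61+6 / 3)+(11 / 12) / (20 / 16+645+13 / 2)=0.05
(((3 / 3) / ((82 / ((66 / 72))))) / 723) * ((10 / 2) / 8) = 55 / 5691456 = 0.00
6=6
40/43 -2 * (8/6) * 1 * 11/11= -224/129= -1.74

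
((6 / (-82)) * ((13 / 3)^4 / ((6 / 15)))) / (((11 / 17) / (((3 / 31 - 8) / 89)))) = 594782825 / 67192686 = 8.85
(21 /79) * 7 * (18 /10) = 1323 /395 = 3.35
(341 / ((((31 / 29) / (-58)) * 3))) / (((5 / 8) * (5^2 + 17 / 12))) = -592064 / 1585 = -373.54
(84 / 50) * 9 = 378 / 25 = 15.12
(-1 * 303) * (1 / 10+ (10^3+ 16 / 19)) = -57624237 / 190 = -303285.46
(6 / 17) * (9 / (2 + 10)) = 9 / 34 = 0.26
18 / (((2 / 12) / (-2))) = -216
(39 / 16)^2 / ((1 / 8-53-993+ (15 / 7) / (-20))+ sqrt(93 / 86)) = -0.01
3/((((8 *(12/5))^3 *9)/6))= 125/442368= 0.00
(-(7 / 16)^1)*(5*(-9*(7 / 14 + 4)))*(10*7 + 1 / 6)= 397845 / 64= 6216.33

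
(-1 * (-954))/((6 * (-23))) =-159/23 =-6.91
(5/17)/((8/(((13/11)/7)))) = 65/10472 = 0.01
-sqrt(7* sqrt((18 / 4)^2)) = -3* sqrt(14) / 2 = -5.61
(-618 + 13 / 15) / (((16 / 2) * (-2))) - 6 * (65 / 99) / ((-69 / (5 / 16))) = 38.59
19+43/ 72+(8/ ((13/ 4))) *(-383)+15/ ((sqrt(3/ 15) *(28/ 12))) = -864089/ 936+45 *sqrt(5)/ 7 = -908.80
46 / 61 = 0.75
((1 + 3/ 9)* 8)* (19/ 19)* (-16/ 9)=-512/ 27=-18.96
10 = 10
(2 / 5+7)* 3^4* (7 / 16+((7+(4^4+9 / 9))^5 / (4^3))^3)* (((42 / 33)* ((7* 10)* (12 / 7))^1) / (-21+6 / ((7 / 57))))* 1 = 18902610552480408922052477165407022979 / 715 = 26437217555916655835038430000000000.00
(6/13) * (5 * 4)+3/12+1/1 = 545/52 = 10.48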